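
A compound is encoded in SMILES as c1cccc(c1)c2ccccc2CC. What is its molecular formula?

C14H14

Heavy atoms from the SMILES: 14 C.
Implicit hydrogens by atom environment:
  9 × C (aromatic): 1 H each → 9
  3 × C (aromatic): no H
  1 × C: 3 H
  1 × C: 2 H
  Total hydrogens = 14.
Molecular formula: C14H14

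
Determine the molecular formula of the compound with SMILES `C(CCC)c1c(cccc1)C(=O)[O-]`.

Heavy atoms from the SMILES: 11 C, 2 O.
Implicit hydrogens by atom environment:
  4 × C (aromatic): 1 H each → 4
  3 × C: 2 H each → 6
  2 × C (aromatic): no H
  1 × C: 3 H
  1 × C: no H
  1 × O: no H
  1 × O (charge -1): no H
  Total hydrogens = 13.
Net charge -1.
Molecular formula: C11H13O2-

C11H13O2-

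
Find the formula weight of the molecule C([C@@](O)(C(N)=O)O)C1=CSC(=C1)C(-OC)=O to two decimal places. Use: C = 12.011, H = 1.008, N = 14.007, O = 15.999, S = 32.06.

245.25

Molecular formula: C9H11NO5S.
M = 9×12.011 + 11×1.008 + 1×14.007 + 5×15.999 + 1×32.06 = 245.25 g/mol.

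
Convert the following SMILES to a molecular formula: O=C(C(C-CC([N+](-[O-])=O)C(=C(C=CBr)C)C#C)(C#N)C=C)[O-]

Heavy atoms from the SMILES: 1 Br, 15 C, 2 N, 4 O.
Implicit hydrogens by atom environment:
  6 × C: no H
  5 × C: 1 H each → 5
  3 × C: 2 H each → 6
  2 × O: no H
  2 × O (charge -1): no H
  1 × Br: no H
  1 × C: 3 H
  1 × N: no H
  1 × N (charge +1): no H
  Total hydrogens = 14.
Net charge -1.
Molecular formula: C15H14BrN2O4-

C15H14BrN2O4-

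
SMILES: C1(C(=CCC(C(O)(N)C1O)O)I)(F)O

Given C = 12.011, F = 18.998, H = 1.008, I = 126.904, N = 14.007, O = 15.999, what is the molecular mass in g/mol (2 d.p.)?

Molecular formula: C7H11FINO4.
M = 7×12.011 + 1×18.998 + 11×1.008 + 1×126.904 + 1×14.007 + 4×15.999 = 319.07 g/mol.

319.07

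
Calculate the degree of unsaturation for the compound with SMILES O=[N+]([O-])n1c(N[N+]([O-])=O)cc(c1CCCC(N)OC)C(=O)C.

Molecular formula from the SMILES: C11H17N5O6.
DoU = (2C + 2 + N − H − X)/2 = (2·11 + 2 + 5 − 17 − 0)/2 = 12/2 = 6.
(Structurally: 1 ring(s) + 5 π bond(s) = 6.)

6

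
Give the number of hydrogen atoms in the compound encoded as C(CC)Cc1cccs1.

12

Hydrogens are implicit in SMILES; fill each atom to its normal valence:
  3 × C: 2 H each → 6
  3 × C (aromatic): 1 H each → 3
  1 × C: 3 H
  1 × C (aromatic): no H
  1 × S (aromatic): no H
  Total hydrogens = 12.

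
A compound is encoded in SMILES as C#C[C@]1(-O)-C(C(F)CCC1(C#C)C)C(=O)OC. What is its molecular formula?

C13H15FO3

Heavy atoms from the SMILES: 13 C, 1 F, 3 O.
Implicit hydrogens by atom environment:
  5 × C: no H
  4 × C: 1 H each → 4
  2 × C: 3 H each → 6
  2 × C: 2 H each → 4
  2 × O: no H
  1 × F: no H
  1 × O: 1 H
  Total hydrogens = 15.
Molecular formula: C13H15FO3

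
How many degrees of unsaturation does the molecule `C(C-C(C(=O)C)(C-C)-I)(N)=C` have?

Molecular formula from the SMILES: C8H14INO.
DoU = (2C + 2 + N − H − X)/2 = (2·8 + 2 + 1 − 14 − 1)/2 = 4/2 = 2.
(Structurally: 0 ring(s) + 2 π bond(s) = 2.)

2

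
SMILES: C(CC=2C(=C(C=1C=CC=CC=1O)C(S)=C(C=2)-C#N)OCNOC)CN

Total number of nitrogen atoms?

The symbol for nitrogen appears 3 times in the SMILES.

3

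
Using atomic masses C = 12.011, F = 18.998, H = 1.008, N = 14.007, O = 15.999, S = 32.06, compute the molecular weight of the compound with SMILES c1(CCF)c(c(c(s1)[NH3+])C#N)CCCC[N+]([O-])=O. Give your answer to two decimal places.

Molecular formula: C11H15FN3O2S+.
M = 11×12.011 + 1×18.998 + 15×1.008 + 3×14.007 + 2×15.999 + 1×32.06 = 272.32 g/mol.

272.32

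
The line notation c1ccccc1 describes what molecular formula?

Heavy atoms from the SMILES: 6 C.
Implicit hydrogens by atom environment:
  6 × C (aromatic): 1 H each → 6
  Total hydrogens = 6.
Molecular formula: C6H6

C6H6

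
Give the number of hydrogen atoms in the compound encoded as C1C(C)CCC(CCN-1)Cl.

Hydrogens are implicit in SMILES; fill each atom to its normal valence:
  5 × C: 2 H each → 10
  2 × C: 1 H each → 2
  1 × C: 3 H
  1 × Cl: no H
  1 × N: 1 H
  Total hydrogens = 16.

16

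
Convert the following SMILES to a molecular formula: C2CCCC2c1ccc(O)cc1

C11H14O

Heavy atoms from the SMILES: 11 C, 1 O.
Implicit hydrogens by atom environment:
  4 × C: 2 H each → 8
  4 × C (aromatic): 1 H each → 4
  2 × C (aromatic): no H
  1 × C: 1 H
  1 × O: 1 H
  Total hydrogens = 14.
Molecular formula: C11H14O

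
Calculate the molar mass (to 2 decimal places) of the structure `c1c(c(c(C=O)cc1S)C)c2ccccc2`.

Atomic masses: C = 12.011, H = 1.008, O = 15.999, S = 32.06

Molecular formula: C14H12OS.
M = 14×12.011 + 12×1.008 + 1×15.999 + 1×32.06 = 228.31 g/mol.

228.31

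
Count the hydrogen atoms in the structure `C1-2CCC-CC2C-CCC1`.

Hydrogens are implicit in SMILES; fill each atom to its normal valence:
  8 × C: 2 H each → 16
  2 × C: 1 H each → 2
  Total hydrogens = 18.

18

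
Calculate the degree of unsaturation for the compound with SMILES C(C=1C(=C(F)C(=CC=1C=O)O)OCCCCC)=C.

6

Molecular formula from the SMILES: C14H17FO3.
DoU = (2C + 2 + N − H − X)/2 = (2·14 + 2 + 0 − 17 − 1)/2 = 12/2 = 6.
(Structurally: 1 ring(s) + 5 π bond(s) = 6.)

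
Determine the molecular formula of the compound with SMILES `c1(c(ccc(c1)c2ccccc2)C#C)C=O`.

C15H10O

Heavy atoms from the SMILES: 15 C, 1 O.
Implicit hydrogens by atom environment:
  8 × C (aromatic): 1 H each → 8
  4 × C (aromatic): no H
  2 × C: 1 H each → 2
  1 × C: no H
  1 × O: no H
  Total hydrogens = 10.
Molecular formula: C15H10O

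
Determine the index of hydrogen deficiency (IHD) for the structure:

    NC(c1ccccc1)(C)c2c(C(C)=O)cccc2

Molecular formula from the SMILES: C16H17NO.
DoU = (2C + 2 + N − H − X)/2 = (2·16 + 2 + 1 − 17 − 0)/2 = 18/2 = 9.
(Structurally: 2 ring(s) + 7 π bond(s) = 9.)

9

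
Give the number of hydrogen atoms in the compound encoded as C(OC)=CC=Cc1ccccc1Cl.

11

Hydrogens are implicit in SMILES; fill each atom to its normal valence:
  4 × C (aromatic): 1 H each → 4
  4 × C: 1 H each → 4
  2 × C (aromatic): no H
  1 × C: 3 H
  1 × Cl: no H
  1 × O: no H
  Total hydrogens = 11.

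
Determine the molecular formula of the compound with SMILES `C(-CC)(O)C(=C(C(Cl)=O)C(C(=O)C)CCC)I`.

C12H18ClIO3

Heavy atoms from the SMILES: 12 C, 1 Cl, 1 I, 3 O.
Implicit hydrogens by atom environment:
  4 × C: no H
  3 × C: 3 H each → 9
  3 × C: 2 H each → 6
  2 × C: 1 H each → 2
  2 × O: no H
  1 × Cl: no H
  1 × I: no H
  1 × O: 1 H
  Total hydrogens = 18.
Molecular formula: C12H18ClIO3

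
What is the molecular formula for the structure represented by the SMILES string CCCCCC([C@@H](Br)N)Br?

Heavy atoms from the SMILES: 2 Br, 7 C, 1 N.
Implicit hydrogens by atom environment:
  4 × C: 2 H each → 8
  2 × Br: no H
  2 × C: 1 H each → 2
  1 × C: 3 H
  1 × N: 2 H
  Total hydrogens = 15.
Molecular formula: C7H15Br2N

C7H15Br2N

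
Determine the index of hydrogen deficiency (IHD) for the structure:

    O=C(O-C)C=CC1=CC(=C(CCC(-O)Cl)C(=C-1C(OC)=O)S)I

Molecular formula from the SMILES: C15H16ClIO5S.
DoU = (2C + 2 + N − H − X)/2 = (2·15 + 2 + 0 − 16 − 2)/2 = 14/2 = 7.
(Structurally: 1 ring(s) + 6 π bond(s) = 7.)

7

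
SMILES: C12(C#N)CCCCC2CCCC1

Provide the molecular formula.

Heavy atoms from the SMILES: 11 C, 1 N.
Implicit hydrogens by atom environment:
  8 × C: 2 H each → 16
  2 × C: no H
  1 × C: 1 H
  1 × N: no H
  Total hydrogens = 17.
Molecular formula: C11H17N

C11H17N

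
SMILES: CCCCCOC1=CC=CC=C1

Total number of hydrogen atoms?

Hydrogens are implicit in SMILES; fill each atom to its normal valence:
  5 × C (aromatic): 1 H each → 5
  4 × C: 2 H each → 8
  1 × C: 3 H
  1 × C (aromatic): no H
  1 × O: no H
  Total hydrogens = 16.

16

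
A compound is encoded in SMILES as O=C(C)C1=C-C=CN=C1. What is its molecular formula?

C7H7NO

Heavy atoms from the SMILES: 7 C, 1 N, 1 O.
Implicit hydrogens by atom environment:
  4 × C (aromatic): 1 H each → 4
  1 × C: 3 H
  1 × C (aromatic): no H
  1 × C: no H
  1 × N (aromatic): no H
  1 × O: no H
  Total hydrogens = 7.
Molecular formula: C7H7NO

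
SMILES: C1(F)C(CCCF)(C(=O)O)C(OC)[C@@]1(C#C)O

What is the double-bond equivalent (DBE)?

Molecular formula from the SMILES: C11H14F2O4.
DoU = (2C + 2 + N − H − X)/2 = (2·11 + 2 + 0 − 14 − 2)/2 = 8/2 = 4.
(Structurally: 1 ring(s) + 3 π bond(s) = 4.)

4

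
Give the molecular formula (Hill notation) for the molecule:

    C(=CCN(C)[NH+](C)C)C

Heavy atoms from the SMILES: 7 C, 2 N.
Implicit hydrogens by atom environment:
  4 × C: 3 H each → 12
  2 × C: 1 H each → 2
  1 × C: 2 H
  1 × N (charge +1): 1 H
  1 × N: no H
  Total hydrogens = 17.
Net charge +1.
Molecular formula: C7H17N2+

C7H17N2+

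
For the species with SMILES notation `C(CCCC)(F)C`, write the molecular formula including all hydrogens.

Heavy atoms from the SMILES: 6 C, 1 F.
Implicit hydrogens by atom environment:
  3 × C: 2 H each → 6
  2 × C: 3 H each → 6
  1 × C: 1 H
  1 × F: no H
  Total hydrogens = 13.
Molecular formula: C6H13F

C6H13F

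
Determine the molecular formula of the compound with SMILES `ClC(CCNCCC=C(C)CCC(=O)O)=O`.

Heavy atoms from the SMILES: 11 C, 1 Cl, 1 N, 3 O.
Implicit hydrogens by atom environment:
  6 × C: 2 H each → 12
  3 × C: no H
  2 × O: no H
  1 × C: 3 H
  1 × C: 1 H
  1 × Cl: no H
  1 × N: 1 H
  1 × O: 1 H
  Total hydrogens = 18.
Molecular formula: C11H18ClNO3

C11H18ClNO3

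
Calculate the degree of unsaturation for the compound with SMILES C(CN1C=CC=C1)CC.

3

Molecular formula from the SMILES: C8H13N.
DoU = (2C + 2 + N − H − X)/2 = (2·8 + 2 + 1 − 13 − 0)/2 = 6/2 = 3.
(Structurally: 1 ring(s) + 2 π bond(s) = 3.)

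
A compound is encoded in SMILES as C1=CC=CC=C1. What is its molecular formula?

Heavy atoms from the SMILES: 6 C.
Implicit hydrogens by atom environment:
  6 × C (aromatic): 1 H each → 6
  Total hydrogens = 6.
Molecular formula: C6H6

C6H6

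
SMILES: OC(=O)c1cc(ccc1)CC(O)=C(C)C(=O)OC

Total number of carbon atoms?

13

The symbol for carbon appears 13 times in the SMILES. Lowercase c denotes aromatic carbon and counts toward C.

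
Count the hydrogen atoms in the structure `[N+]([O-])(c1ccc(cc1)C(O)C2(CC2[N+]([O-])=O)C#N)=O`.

9

Hydrogens are implicit in SMILES; fill each atom to its normal valence:
  4 × C (aromatic): 1 H each → 4
  2 × C: 1 H each → 2
  2 × C: no H
  2 × C (aromatic): no H
  2 × N (charge +1): no H
  2 × O: no H
  2 × O (charge -1): no H
  1 × C: 2 H
  1 × N: no H
  1 × O: 1 H
  Total hydrogens = 9.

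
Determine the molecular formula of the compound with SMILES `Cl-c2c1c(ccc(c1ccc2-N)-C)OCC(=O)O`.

Heavy atoms from the SMILES: 13 C, 1 Cl, 1 N, 3 O.
Implicit hydrogens by atom environment:
  6 × C (aromatic): no H
  4 × C (aromatic): 1 H each → 4
  2 × O: no H
  1 × C: 3 H
  1 × C: 2 H
  1 × C: no H
  1 × Cl: no H
  1 × N: 2 H
  1 × O: 1 H
  Total hydrogens = 12.
Molecular formula: C13H12ClNO3

C13H12ClNO3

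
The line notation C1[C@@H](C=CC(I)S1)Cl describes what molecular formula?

Heavy atoms from the SMILES: 5 C, 1 Cl, 1 I, 1 S.
Implicit hydrogens by atom environment:
  4 × C: 1 H each → 4
  1 × C: 2 H
  1 × Cl: no H
  1 × I: no H
  1 × S: no H
  Total hydrogens = 6.
Molecular formula: C5H6ClIS

C5H6ClIS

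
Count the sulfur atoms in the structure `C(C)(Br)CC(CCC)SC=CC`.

The symbol for sulfur appears 1 time in the SMILES.

1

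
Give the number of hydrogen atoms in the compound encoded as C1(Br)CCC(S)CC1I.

10

Hydrogens are implicit in SMILES; fill each atom to its normal valence:
  3 × C: 2 H each → 6
  3 × C: 1 H each → 3
  1 × Br: no H
  1 × I: no H
  1 × S: 1 H
  Total hydrogens = 10.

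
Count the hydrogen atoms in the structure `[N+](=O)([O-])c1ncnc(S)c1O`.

Hydrogens are implicit in SMILES; fill each atom to its normal valence:
  3 × C (aromatic): no H
  2 × N (aromatic): no H
  1 × C (aromatic): 1 H
  1 × N (charge +1): no H
  1 × O: 1 H
  1 × O: no H
  1 × O (charge -1): no H
  1 × S: 1 H
  Total hydrogens = 3.

3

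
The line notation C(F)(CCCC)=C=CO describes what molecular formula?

C7H11FO

Heavy atoms from the SMILES: 7 C, 1 F, 1 O.
Implicit hydrogens by atom environment:
  3 × C: 2 H each → 6
  2 × C: no H
  1 × C: 3 H
  1 × C: 1 H
  1 × F: no H
  1 × O: 1 H
  Total hydrogens = 11.
Molecular formula: C7H11FO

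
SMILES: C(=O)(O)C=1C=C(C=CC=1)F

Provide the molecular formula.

Heavy atoms from the SMILES: 7 C, 1 F, 2 O.
Implicit hydrogens by atom environment:
  4 × C (aromatic): 1 H each → 4
  2 × C (aromatic): no H
  1 × C: no H
  1 × F: no H
  1 × O: 1 H
  1 × O: no H
  Total hydrogens = 5.
Molecular formula: C7H5FO2

C7H5FO2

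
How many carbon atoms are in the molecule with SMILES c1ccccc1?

6

The symbol for carbon appears 6 times in the SMILES. Lowercase c denotes aromatic carbon and counts toward C.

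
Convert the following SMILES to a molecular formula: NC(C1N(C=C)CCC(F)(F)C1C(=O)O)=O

C9H12F2N2O3

Heavy atoms from the SMILES: 9 C, 2 F, 2 N, 3 O.
Implicit hydrogens by atom environment:
  3 × C: 2 H each → 6
  3 × C: 1 H each → 3
  3 × C: no H
  2 × F: no H
  2 × O: no H
  1 × N: 2 H
  1 × N: no H
  1 × O: 1 H
  Total hydrogens = 12.
Molecular formula: C9H12F2N2O3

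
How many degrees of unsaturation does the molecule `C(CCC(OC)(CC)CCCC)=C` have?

1

Molecular formula from the SMILES: C12H24O.
DoU = (2C + 2 + N − H − X)/2 = (2·12 + 2 + 0 − 24 − 0)/2 = 2/2 = 1.
(Structurally: 0 ring(s) + 1 π bond(s) = 1.)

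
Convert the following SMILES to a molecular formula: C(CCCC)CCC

Heavy atoms from the SMILES: 8 C.
Implicit hydrogens by atom environment:
  6 × C: 2 H each → 12
  2 × C: 3 H each → 6
  Total hydrogens = 18.
Molecular formula: C8H18

C8H18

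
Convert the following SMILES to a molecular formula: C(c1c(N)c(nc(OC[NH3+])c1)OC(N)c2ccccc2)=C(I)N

Heavy atoms from the SMILES: 15 C, 1 I, 5 N, 2 O.
Implicit hydrogens by atom environment:
  6 × C (aromatic): 1 H each → 6
  5 × C (aromatic): no H
  3 × N: 2 H each → 6
  2 × C: 1 H each → 2
  2 × O: no H
  1 × C: 2 H
  1 × C: no H
  1 × I: no H
  1 × N (charge +1): 3 H
  1 × N (aromatic): no H
  Total hydrogens = 19.
Net charge +1.
Molecular formula: C15H19IN5O2+

C15H19IN5O2+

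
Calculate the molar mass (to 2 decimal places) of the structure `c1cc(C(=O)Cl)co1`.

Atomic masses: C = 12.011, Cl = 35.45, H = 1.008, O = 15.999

130.53

Molecular formula: C5H3ClO2.
M = 5×12.011 + 1×35.45 + 3×1.008 + 2×15.999 = 130.53 g/mol.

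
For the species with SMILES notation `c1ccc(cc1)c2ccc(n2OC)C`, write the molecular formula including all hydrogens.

C12H13NO

Heavy atoms from the SMILES: 12 C, 1 N, 1 O.
Implicit hydrogens by atom environment:
  7 × C (aromatic): 1 H each → 7
  3 × C (aromatic): no H
  2 × C: 3 H each → 6
  1 × N (aromatic): no H
  1 × O: no H
  Total hydrogens = 13.
Molecular formula: C12H13NO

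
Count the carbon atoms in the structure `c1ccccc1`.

The symbol for carbon appears 6 times in the SMILES. Lowercase c denotes aromatic carbon and counts toward C.

6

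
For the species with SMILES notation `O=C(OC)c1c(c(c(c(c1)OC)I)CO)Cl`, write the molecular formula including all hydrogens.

C10H10ClIO4

Heavy atoms from the SMILES: 10 C, 1 Cl, 1 I, 4 O.
Implicit hydrogens by atom environment:
  5 × C (aromatic): no H
  3 × O: no H
  2 × C: 3 H each → 6
  1 × C: 2 H
  1 × C (aromatic): 1 H
  1 × C: no H
  1 × Cl: no H
  1 × I: no H
  1 × O: 1 H
  Total hydrogens = 10.
Molecular formula: C10H10ClIO4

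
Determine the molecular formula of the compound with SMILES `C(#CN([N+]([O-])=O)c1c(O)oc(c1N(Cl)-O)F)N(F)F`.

C6H2ClF3N4O5

Heavy atoms from the SMILES: 6 C, 1 Cl, 3 F, 4 N, 5 O.
Implicit hydrogens by atom environment:
  4 × C (aromatic): no H
  3 × F: no H
  3 × N: no H
  2 × C: no H
  2 × O: 1 H each → 2
  1 × Cl: no H
  1 × N (charge +1): no H
  1 × O (aromatic): no H
  1 × O: no H
  1 × O (charge -1): no H
  Total hydrogens = 2.
Molecular formula: C6H2ClF3N4O5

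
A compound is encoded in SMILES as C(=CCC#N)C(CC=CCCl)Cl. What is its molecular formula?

Heavy atoms from the SMILES: 9 C, 2 Cl, 1 N.
Implicit hydrogens by atom environment:
  5 × C: 1 H each → 5
  3 × C: 2 H each → 6
  2 × Cl: no H
  1 × C: no H
  1 × N: no H
  Total hydrogens = 11.
Molecular formula: C9H11Cl2N

C9H11Cl2N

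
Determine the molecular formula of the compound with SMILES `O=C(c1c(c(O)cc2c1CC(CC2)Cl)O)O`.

C11H11ClO4

Heavy atoms from the SMILES: 11 C, 1 Cl, 4 O.
Implicit hydrogens by atom environment:
  5 × C (aromatic): no H
  3 × C: 2 H each → 6
  3 × O: 1 H each → 3
  1 × C (aromatic): 1 H
  1 × C: 1 H
  1 × C: no H
  1 × Cl: no H
  1 × O: no H
  Total hydrogens = 11.
Molecular formula: C11H11ClO4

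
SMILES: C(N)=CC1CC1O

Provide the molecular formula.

Heavy atoms from the SMILES: 5 C, 1 N, 1 O.
Implicit hydrogens by atom environment:
  4 × C: 1 H each → 4
  1 × C: 2 H
  1 × N: 2 H
  1 × O: 1 H
  Total hydrogens = 9.
Molecular formula: C5H9NO

C5H9NO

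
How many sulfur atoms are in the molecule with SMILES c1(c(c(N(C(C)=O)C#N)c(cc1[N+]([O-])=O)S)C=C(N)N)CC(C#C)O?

The symbol for sulfur appears 1 time in the SMILES.

1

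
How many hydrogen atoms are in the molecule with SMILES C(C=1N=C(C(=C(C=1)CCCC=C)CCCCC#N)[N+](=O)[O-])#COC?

21

Hydrogens are implicit in SMILES; fill each atom to its normal valence:
  8 × C: 2 H each → 16
  4 × C (aromatic): no H
  3 × C: no H
  2 × O: no H
  1 × C: 3 H
  1 × C (aromatic): 1 H
  1 × C: 1 H
  1 × N (aromatic): no H
  1 × N: no H
  1 × N (charge +1): no H
  1 × O (charge -1): no H
  Total hydrogens = 21.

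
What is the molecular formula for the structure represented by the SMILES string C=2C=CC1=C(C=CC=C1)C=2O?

Heavy atoms from the SMILES: 10 C, 1 O.
Implicit hydrogens by atom environment:
  7 × C (aromatic): 1 H each → 7
  3 × C (aromatic): no H
  1 × O: 1 H
  Total hydrogens = 8.
Molecular formula: C10H8O

C10H8O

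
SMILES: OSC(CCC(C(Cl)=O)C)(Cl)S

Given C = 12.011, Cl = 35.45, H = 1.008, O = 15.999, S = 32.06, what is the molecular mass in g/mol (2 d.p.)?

249.16

Molecular formula: C6H10Cl2O2S2.
M = 6×12.011 + 2×35.45 + 10×1.008 + 2×15.999 + 2×32.06 = 249.16 g/mol.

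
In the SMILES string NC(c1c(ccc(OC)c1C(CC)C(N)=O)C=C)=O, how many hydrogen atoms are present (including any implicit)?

18

Hydrogens are implicit in SMILES; fill each atom to its normal valence:
  4 × C (aromatic): no H
  3 × O: no H
  2 × C: 3 H each → 6
  2 × C: 2 H each → 4
  2 × C (aromatic): 1 H each → 2
  2 × C: 1 H each → 2
  2 × C: no H
  2 × N: 2 H each → 4
  Total hydrogens = 18.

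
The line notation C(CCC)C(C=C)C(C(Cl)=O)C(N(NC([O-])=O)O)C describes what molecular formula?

C12H20ClN2O4-

Heavy atoms from the SMILES: 12 C, 1 Cl, 2 N, 4 O.
Implicit hydrogens by atom environment:
  4 × C: 2 H each → 8
  4 × C: 1 H each → 4
  2 × C: 3 H each → 6
  2 × C: no H
  2 × O: no H
  1 × Cl: no H
  1 × N: 1 H
  1 × N: no H
  1 × O: 1 H
  1 × O (charge -1): no H
  Total hydrogens = 20.
Net charge -1.
Molecular formula: C12H20ClN2O4-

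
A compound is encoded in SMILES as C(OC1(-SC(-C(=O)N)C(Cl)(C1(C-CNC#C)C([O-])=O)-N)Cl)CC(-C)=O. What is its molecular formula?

Heavy atoms from the SMILES: 14 C, 2 Cl, 3 N, 5 O, 1 S.
Implicit hydrogens by atom environment:
  7 × C: no H
  4 × C: 2 H each → 8
  4 × O: no H
  2 × C: 1 H each → 2
  2 × Cl: no H
  2 × N: 2 H each → 4
  1 × C: 3 H
  1 × N: 1 H
  1 × O (charge -1): no H
  1 × S: no H
  Total hydrogens = 18.
Net charge -1.
Molecular formula: C14H18Cl2N3O5S-

C14H18Cl2N3O5S-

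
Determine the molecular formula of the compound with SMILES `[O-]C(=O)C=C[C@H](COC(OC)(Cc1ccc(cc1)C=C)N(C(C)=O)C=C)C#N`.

Heavy atoms from the SMILES: 21 C, 2 N, 5 O.
Implicit hydrogens by atom environment:
  5 × C: 1 H each → 5
  4 × C: 2 H each → 8
  4 × C (aromatic): 1 H each → 4
  4 × C: no H
  4 × O: no H
  2 × C: 3 H each → 6
  2 × C (aromatic): no H
  2 × N: no H
  1 × O (charge -1): no H
  Total hydrogens = 23.
Net charge -1.
Molecular formula: C21H23N2O5-

C21H23N2O5-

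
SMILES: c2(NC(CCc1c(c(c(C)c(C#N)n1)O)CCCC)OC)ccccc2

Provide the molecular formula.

Heavy atoms from the SMILES: 21 C, 3 N, 2 O.
Implicit hydrogens by atom environment:
  6 × C (aromatic): no H
  5 × C: 2 H each → 10
  5 × C (aromatic): 1 H each → 5
  3 × C: 3 H each → 9
  1 × C: 1 H
  1 × C: no H
  1 × N: 1 H
  1 × N (aromatic): no H
  1 × N: no H
  1 × O: 1 H
  1 × O: no H
  Total hydrogens = 27.
Molecular formula: C21H27N3O2

C21H27N3O2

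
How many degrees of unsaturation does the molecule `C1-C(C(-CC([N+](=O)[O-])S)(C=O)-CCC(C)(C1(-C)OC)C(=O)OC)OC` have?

4

Molecular formula from the SMILES: C16H27NO7S.
DoU = (2C + 2 + N − H − X)/2 = (2·16 + 2 + 1 − 27 − 0)/2 = 8/2 = 4.
(Structurally: 1 ring(s) + 3 π bond(s) = 4.)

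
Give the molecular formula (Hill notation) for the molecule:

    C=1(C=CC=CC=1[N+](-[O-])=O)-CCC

Heavy atoms from the SMILES: 9 C, 1 N, 2 O.
Implicit hydrogens by atom environment:
  4 × C (aromatic): 1 H each → 4
  2 × C: 2 H each → 4
  2 × C (aromatic): no H
  1 × C: 3 H
  1 × N (charge +1): no H
  1 × O: no H
  1 × O (charge -1): no H
  Total hydrogens = 11.
Molecular formula: C9H11NO2

C9H11NO2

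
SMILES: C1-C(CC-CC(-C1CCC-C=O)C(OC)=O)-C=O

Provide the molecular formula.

Heavy atoms from the SMILES: 14 C, 4 O.
Implicit hydrogens by atom environment:
  7 × C: 2 H each → 14
  5 × C: 1 H each → 5
  4 × O: no H
  1 × C: 3 H
  1 × C: no H
  Total hydrogens = 22.
Molecular formula: C14H22O4

C14H22O4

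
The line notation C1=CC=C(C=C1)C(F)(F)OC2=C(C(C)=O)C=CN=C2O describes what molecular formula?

C14H11F2NO3

Heavy atoms from the SMILES: 14 C, 2 F, 1 N, 3 O.
Implicit hydrogens by atom environment:
  7 × C (aromatic): 1 H each → 7
  4 × C (aromatic): no H
  2 × C: no H
  2 × F: no H
  2 × O: no H
  1 × C: 3 H
  1 × N (aromatic): no H
  1 × O: 1 H
  Total hydrogens = 11.
Molecular formula: C14H11F2NO3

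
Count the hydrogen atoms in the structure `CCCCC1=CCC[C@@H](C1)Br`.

Hydrogens are implicit in SMILES; fill each atom to its normal valence:
  6 × C: 2 H each → 12
  2 × C: 1 H each → 2
  1 × Br: no H
  1 × C: 3 H
  1 × C: no H
  Total hydrogens = 17.

17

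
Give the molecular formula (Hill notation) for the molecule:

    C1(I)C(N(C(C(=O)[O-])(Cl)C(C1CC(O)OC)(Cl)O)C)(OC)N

Heavy atoms from the SMILES: 11 C, 2 Cl, 1 I, 2 N, 6 O.
Implicit hydrogens by atom environment:
  4 × C: no H
  3 × C: 3 H each → 9
  3 × C: 1 H each → 3
  3 × O: no H
  2 × Cl: no H
  2 × O: 1 H each → 2
  1 × C: 2 H
  1 × I: no H
  1 × N: 2 H
  1 × N: no H
  1 × O (charge -1): no H
  Total hydrogens = 18.
Net charge -1.
Molecular formula: C11H18Cl2IN2O6-

C11H18Cl2IN2O6-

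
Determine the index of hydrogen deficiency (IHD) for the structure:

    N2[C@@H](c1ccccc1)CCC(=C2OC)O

Molecular formula from the SMILES: C12H15NO2.
DoU = (2C + 2 + N − H − X)/2 = (2·12 + 2 + 1 − 15 − 0)/2 = 12/2 = 6.
(Structurally: 2 ring(s) + 4 π bond(s) = 6.)

6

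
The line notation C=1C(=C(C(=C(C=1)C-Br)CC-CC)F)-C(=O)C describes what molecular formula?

C13H16BrFO

Heavy atoms from the SMILES: 1 Br, 13 C, 1 F, 1 O.
Implicit hydrogens by atom environment:
  4 × C: 2 H each → 8
  4 × C (aromatic): no H
  2 × C: 3 H each → 6
  2 × C (aromatic): 1 H each → 2
  1 × Br: no H
  1 × C: no H
  1 × F: no H
  1 × O: no H
  Total hydrogens = 16.
Molecular formula: C13H16BrFO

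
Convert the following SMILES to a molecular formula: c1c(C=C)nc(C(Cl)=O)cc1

Heavy atoms from the SMILES: 8 C, 1 Cl, 1 N, 1 O.
Implicit hydrogens by atom environment:
  3 × C (aromatic): 1 H each → 3
  2 × C (aromatic): no H
  1 × C: 2 H
  1 × C: 1 H
  1 × C: no H
  1 × Cl: no H
  1 × N (aromatic): no H
  1 × O: no H
  Total hydrogens = 6.
Molecular formula: C8H6ClNO

C8H6ClNO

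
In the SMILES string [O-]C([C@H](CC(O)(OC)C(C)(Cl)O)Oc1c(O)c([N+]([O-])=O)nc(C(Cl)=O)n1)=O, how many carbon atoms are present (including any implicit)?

12

The symbol for carbon appears 12 times in the SMILES. Lowercase c denotes aromatic carbon and counts toward C.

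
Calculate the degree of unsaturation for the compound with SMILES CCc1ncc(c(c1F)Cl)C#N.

Molecular formula from the SMILES: C8H6ClFN2.
DoU = (2C + 2 + N − H − X)/2 = (2·8 + 2 + 2 − 6 − 2)/2 = 12/2 = 6.
(Structurally: 1 ring(s) + 5 π bond(s) = 6.)

6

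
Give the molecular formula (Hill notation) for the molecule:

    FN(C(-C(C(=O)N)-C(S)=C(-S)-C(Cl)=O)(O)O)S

Heavy atoms from the SMILES: 6 C, 1 Cl, 1 F, 2 N, 4 O, 3 S.
Implicit hydrogens by atom environment:
  5 × C: no H
  3 × S: 1 H each → 3
  2 × O: 1 H each → 2
  2 × O: no H
  1 × C: 1 H
  1 × Cl: no H
  1 × F: no H
  1 × N: 2 H
  1 × N: no H
  Total hydrogens = 8.
Molecular formula: C6H8ClFN2O4S3

C6H8ClFN2O4S3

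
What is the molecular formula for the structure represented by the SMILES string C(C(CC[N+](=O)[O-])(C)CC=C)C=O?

Heavy atoms from the SMILES: 9 C, 1 N, 3 O.
Implicit hydrogens by atom environment:
  5 × C: 2 H each → 10
  2 × C: 1 H each → 2
  2 × O: no H
  1 × C: 3 H
  1 × C: no H
  1 × N (charge +1): no H
  1 × O (charge -1): no H
  Total hydrogens = 15.
Molecular formula: C9H15NO3

C9H15NO3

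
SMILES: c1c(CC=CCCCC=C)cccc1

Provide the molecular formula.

C14H18

Heavy atoms from the SMILES: 14 C.
Implicit hydrogens by atom environment:
  5 × C: 2 H each → 10
  5 × C (aromatic): 1 H each → 5
  3 × C: 1 H each → 3
  1 × C (aromatic): no H
  Total hydrogens = 18.
Molecular formula: C14H18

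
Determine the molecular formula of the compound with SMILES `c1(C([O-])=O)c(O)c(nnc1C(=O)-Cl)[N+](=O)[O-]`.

C6HClN3O6-

Heavy atoms from the SMILES: 6 C, 1 Cl, 3 N, 6 O.
Implicit hydrogens by atom environment:
  4 × C (aromatic): no H
  3 × O: no H
  2 × C: no H
  2 × N (aromatic): no H
  2 × O (charge -1): no H
  1 × Cl: no H
  1 × N (charge +1): no H
  1 × O: 1 H
  Total hydrogens = 1.
Net charge -1.
Molecular formula: C6HClN3O6-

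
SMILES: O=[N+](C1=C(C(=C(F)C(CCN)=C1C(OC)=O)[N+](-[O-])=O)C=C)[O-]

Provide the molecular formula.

C12H12FN3O6

Heavy atoms from the SMILES: 12 C, 1 F, 3 N, 6 O.
Implicit hydrogens by atom environment:
  6 × C (aromatic): no H
  4 × O: no H
  3 × C: 2 H each → 6
  2 × N (charge +1): no H
  2 × O (charge -1): no H
  1 × C: 3 H
  1 × C: 1 H
  1 × C: no H
  1 × F: no H
  1 × N: 2 H
  Total hydrogens = 12.
Molecular formula: C12H12FN3O6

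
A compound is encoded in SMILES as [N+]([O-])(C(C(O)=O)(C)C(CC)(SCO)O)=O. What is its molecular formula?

C7H13NO6S

Heavy atoms from the SMILES: 7 C, 1 N, 6 O, 1 S.
Implicit hydrogens by atom environment:
  3 × C: no H
  3 × O: 1 H each → 3
  2 × C: 3 H each → 6
  2 × C: 2 H each → 4
  2 × O: no H
  1 × N (charge +1): no H
  1 × O (charge -1): no H
  1 × S: no H
  Total hydrogens = 13.
Molecular formula: C7H13NO6S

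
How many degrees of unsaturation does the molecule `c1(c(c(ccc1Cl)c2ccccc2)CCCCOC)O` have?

8

Molecular formula from the SMILES: C17H19ClO2.
DoU = (2C + 2 + N − H − X)/2 = (2·17 + 2 + 0 − 19 − 1)/2 = 16/2 = 8.
(Structurally: 2 ring(s) + 6 π bond(s) = 8.)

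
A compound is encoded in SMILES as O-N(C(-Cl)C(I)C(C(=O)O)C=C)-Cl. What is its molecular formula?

Heavy atoms from the SMILES: 6 C, 2 Cl, 1 I, 1 N, 3 O.
Implicit hydrogens by atom environment:
  4 × C: 1 H each → 4
  2 × Cl: no H
  2 × O: 1 H each → 2
  1 × C: 2 H
  1 × C: no H
  1 × I: no H
  1 × N: no H
  1 × O: no H
  Total hydrogens = 8.
Molecular formula: C6H8Cl2INO3

C6H8Cl2INO3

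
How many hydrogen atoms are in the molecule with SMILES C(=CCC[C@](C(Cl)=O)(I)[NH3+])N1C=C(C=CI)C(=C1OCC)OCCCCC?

Hydrogens are implicit in SMILES; fill each atom to its normal valence:
  7 × C: 2 H each → 14
  4 × C: 1 H each → 4
  3 × C (aromatic): no H
  3 × O: no H
  2 × C: 3 H each → 6
  2 × C: no H
  2 × I: no H
  1 × C (aromatic): 1 H
  1 × Cl: no H
  1 × N (charge +1): 3 H
  1 × N (aromatic): no H
  Total hydrogens = 28.

28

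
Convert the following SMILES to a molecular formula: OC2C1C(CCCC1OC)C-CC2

C11H20O2

Heavy atoms from the SMILES: 11 C, 2 O.
Implicit hydrogens by atom environment:
  6 × C: 2 H each → 12
  4 × C: 1 H each → 4
  1 × C: 3 H
  1 × O: 1 H
  1 × O: no H
  Total hydrogens = 20.
Molecular formula: C11H20O2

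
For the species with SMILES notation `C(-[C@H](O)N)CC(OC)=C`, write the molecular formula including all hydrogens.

C6H13NO2

Heavy atoms from the SMILES: 6 C, 1 N, 2 O.
Implicit hydrogens by atom environment:
  3 × C: 2 H each → 6
  1 × C: 3 H
  1 × C: 1 H
  1 × C: no H
  1 × N: 2 H
  1 × O: 1 H
  1 × O: no H
  Total hydrogens = 13.
Molecular formula: C6H13NO2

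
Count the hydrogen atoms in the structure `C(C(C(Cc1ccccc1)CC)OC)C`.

22

Hydrogens are implicit in SMILES; fill each atom to its normal valence:
  5 × C (aromatic): 1 H each → 5
  3 × C: 3 H each → 9
  3 × C: 2 H each → 6
  2 × C: 1 H each → 2
  1 × C (aromatic): no H
  1 × O: no H
  Total hydrogens = 22.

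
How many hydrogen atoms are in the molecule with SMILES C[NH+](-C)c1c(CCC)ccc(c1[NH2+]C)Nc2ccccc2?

27

Hydrogens are implicit in SMILES; fill each atom to its normal valence:
  7 × C (aromatic): 1 H each → 7
  5 × C (aromatic): no H
  4 × C: 3 H each → 12
  2 × C: 2 H each → 4
  1 × N (charge +1): 2 H
  1 × N (charge +1): 1 H
  1 × N: 1 H
  Total hydrogens = 27.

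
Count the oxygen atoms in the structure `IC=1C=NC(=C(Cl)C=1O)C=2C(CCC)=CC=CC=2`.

The symbol for oxygen appears 1 time in the SMILES.

1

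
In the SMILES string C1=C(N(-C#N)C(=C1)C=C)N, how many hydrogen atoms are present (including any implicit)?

7

Hydrogens are implicit in SMILES; fill each atom to its normal valence:
  2 × C (aromatic): 1 H each → 2
  2 × C (aromatic): no H
  1 × C: 2 H
  1 × C: 1 H
  1 × C: no H
  1 × N: 2 H
  1 × N (aromatic): no H
  1 × N: no H
  Total hydrogens = 7.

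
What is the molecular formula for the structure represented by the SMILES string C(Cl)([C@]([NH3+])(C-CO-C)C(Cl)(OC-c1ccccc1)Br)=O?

Heavy atoms from the SMILES: 1 Br, 13 C, 2 Cl, 1 N, 3 O.
Implicit hydrogens by atom environment:
  5 × C (aromatic): 1 H each → 5
  3 × C: 2 H each → 6
  3 × C: no H
  3 × O: no H
  2 × Cl: no H
  1 × Br: no H
  1 × C: 3 H
  1 × C (aromatic): no H
  1 × N (charge +1): 3 H
  Total hydrogens = 17.
Net charge +1.
Molecular formula: C13H17BrCl2NO3+

C13H17BrCl2NO3+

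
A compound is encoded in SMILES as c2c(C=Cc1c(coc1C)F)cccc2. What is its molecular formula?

C13H11FO

Heavy atoms from the SMILES: 13 C, 1 F, 1 O.
Implicit hydrogens by atom environment:
  6 × C (aromatic): 1 H each → 6
  4 × C (aromatic): no H
  2 × C: 1 H each → 2
  1 × C: 3 H
  1 × F: no H
  1 × O (aromatic): no H
  Total hydrogens = 11.
Molecular formula: C13H11FO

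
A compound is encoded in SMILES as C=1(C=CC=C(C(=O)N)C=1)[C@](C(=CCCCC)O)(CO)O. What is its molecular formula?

Heavy atoms from the SMILES: 15 C, 1 N, 4 O.
Implicit hydrogens by atom environment:
  4 × C: 2 H each → 8
  4 × C (aromatic): 1 H each → 4
  3 × C: no H
  3 × O: 1 H each → 3
  2 × C (aromatic): no H
  1 × C: 3 H
  1 × C: 1 H
  1 × N: 2 H
  1 × O: no H
  Total hydrogens = 21.
Molecular formula: C15H21NO4

C15H21NO4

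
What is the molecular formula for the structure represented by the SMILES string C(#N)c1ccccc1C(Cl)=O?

Heavy atoms from the SMILES: 8 C, 1 Cl, 1 N, 1 O.
Implicit hydrogens by atom environment:
  4 × C (aromatic): 1 H each → 4
  2 × C (aromatic): no H
  2 × C: no H
  1 × Cl: no H
  1 × N: no H
  1 × O: no H
  Total hydrogens = 4.
Molecular formula: C8H4ClNO

C8H4ClNO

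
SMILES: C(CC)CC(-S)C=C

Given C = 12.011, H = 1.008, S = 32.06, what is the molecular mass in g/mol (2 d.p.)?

130.25

Molecular formula: C7H14S.
M = 7×12.011 + 14×1.008 + 1×32.06 = 130.25 g/mol.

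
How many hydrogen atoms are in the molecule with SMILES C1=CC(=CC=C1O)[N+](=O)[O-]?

Hydrogens are implicit in SMILES; fill each atom to its normal valence:
  4 × C (aromatic): 1 H each → 4
  2 × C (aromatic): no H
  1 × N (charge +1): no H
  1 × O: 1 H
  1 × O: no H
  1 × O (charge -1): no H
  Total hydrogens = 5.

5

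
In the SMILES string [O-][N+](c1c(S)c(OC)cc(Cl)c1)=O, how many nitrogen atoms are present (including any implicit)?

The symbol for nitrogen appears 1 time in the SMILES.

1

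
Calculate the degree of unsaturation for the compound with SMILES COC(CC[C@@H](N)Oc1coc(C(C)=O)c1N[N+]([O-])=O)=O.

Molecular formula from the SMILES: C11H15N3O7.
DoU = (2C + 2 + N − H − X)/2 = (2·11 + 2 + 3 − 15 − 0)/2 = 12/2 = 6.
(Structurally: 1 ring(s) + 5 π bond(s) = 6.)

6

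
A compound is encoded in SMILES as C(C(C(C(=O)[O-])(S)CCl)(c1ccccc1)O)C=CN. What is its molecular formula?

C13H15ClNO3S-

Heavy atoms from the SMILES: 13 C, 1 Cl, 1 N, 3 O, 1 S.
Implicit hydrogens by atom environment:
  5 × C (aromatic): 1 H each → 5
  3 × C: no H
  2 × C: 2 H each → 4
  2 × C: 1 H each → 2
  1 × C (aromatic): no H
  1 × Cl: no H
  1 × N: 2 H
  1 × O: 1 H
  1 × O: no H
  1 × O (charge -1): no H
  1 × S: 1 H
  Total hydrogens = 15.
Net charge -1.
Molecular formula: C13H15ClNO3S-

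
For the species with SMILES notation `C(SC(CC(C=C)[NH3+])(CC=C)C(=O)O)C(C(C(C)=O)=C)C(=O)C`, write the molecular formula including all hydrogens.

C17H26NO4S+

Heavy atoms from the SMILES: 17 C, 1 N, 4 O, 1 S.
Implicit hydrogens by atom environment:
  6 × C: 2 H each → 12
  5 × C: no H
  4 × C: 1 H each → 4
  3 × O: no H
  2 × C: 3 H each → 6
  1 × N (charge +1): 3 H
  1 × O: 1 H
  1 × S: no H
  Total hydrogens = 26.
Net charge +1.
Molecular formula: C17H26NO4S+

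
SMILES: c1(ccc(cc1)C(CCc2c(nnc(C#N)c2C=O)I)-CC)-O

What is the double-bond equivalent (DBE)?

11

Molecular formula from the SMILES: C17H16IN3O2.
DoU = (2C + 2 + N − H − X)/2 = (2·17 + 2 + 3 − 16 − 1)/2 = 22/2 = 11.
(Structurally: 2 ring(s) + 9 π bond(s) = 11.)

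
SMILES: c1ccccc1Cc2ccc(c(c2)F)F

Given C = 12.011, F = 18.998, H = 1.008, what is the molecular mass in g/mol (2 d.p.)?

204.22

Molecular formula: C13H10F2.
M = 13×12.011 + 2×18.998 + 10×1.008 = 204.22 g/mol.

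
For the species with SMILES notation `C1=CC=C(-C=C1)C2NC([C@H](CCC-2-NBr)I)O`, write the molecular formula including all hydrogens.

Heavy atoms from the SMILES: 1 Br, 12 C, 1 I, 2 N, 1 O.
Implicit hydrogens by atom environment:
  5 × C (aromatic): 1 H each → 5
  4 × C: 1 H each → 4
  2 × C: 2 H each → 4
  2 × N: 1 H each → 2
  1 × Br: no H
  1 × C (aromatic): no H
  1 × I: no H
  1 × O: 1 H
  Total hydrogens = 16.
Molecular formula: C12H16BrIN2O

C12H16BrIN2O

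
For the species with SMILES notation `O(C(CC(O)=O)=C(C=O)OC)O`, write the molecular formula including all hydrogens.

Heavy atoms from the SMILES: 6 C, 6 O.
Implicit hydrogens by atom environment:
  4 × O: no H
  3 × C: no H
  2 × O: 1 H each → 2
  1 × C: 3 H
  1 × C: 2 H
  1 × C: 1 H
  Total hydrogens = 8.
Molecular formula: C6H8O6

C6H8O6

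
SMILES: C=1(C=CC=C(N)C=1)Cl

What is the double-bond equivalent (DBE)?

Molecular formula from the SMILES: C6H6ClN.
DoU = (2C + 2 + N − H − X)/2 = (2·6 + 2 + 1 − 6 − 1)/2 = 8/2 = 4.
(Structurally: 1 ring(s) + 3 π bond(s) = 4.)

4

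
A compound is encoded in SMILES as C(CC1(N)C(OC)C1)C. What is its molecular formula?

C7H15NO

Heavy atoms from the SMILES: 7 C, 1 N, 1 O.
Implicit hydrogens by atom environment:
  3 × C: 2 H each → 6
  2 × C: 3 H each → 6
  1 × C: 1 H
  1 × C: no H
  1 × N: 2 H
  1 × O: no H
  Total hydrogens = 15.
Molecular formula: C7H15NO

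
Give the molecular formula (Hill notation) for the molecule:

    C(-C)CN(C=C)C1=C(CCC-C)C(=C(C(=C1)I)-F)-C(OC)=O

Heavy atoms from the SMILES: 17 C, 1 F, 1 I, 1 N, 2 O.
Implicit hydrogens by atom environment:
  6 × C: 2 H each → 12
  5 × C (aromatic): no H
  3 × C: 3 H each → 9
  2 × O: no H
  1 × C (aromatic): 1 H
  1 × C: 1 H
  1 × C: no H
  1 × F: no H
  1 × I: no H
  1 × N: no H
  Total hydrogens = 23.
Molecular formula: C17H23FINO2

C17H23FINO2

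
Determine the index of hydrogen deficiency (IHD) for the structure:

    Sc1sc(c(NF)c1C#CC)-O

Molecular formula from the SMILES: C7H6FNOS2.
DoU = (2C + 2 + N − H − X)/2 = (2·7 + 2 + 1 − 6 − 1)/2 = 10/2 = 5.
(Structurally: 1 ring(s) + 4 π bond(s) = 5.)

5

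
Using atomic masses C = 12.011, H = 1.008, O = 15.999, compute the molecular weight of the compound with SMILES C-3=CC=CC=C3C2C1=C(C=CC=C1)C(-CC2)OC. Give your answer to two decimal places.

238.33

Molecular formula: C17H18O.
M = 17×12.011 + 18×1.008 + 1×15.999 = 238.33 g/mol.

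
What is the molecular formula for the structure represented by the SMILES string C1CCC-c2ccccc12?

Heavy atoms from the SMILES: 10 C.
Implicit hydrogens by atom environment:
  4 × C: 2 H each → 8
  4 × C (aromatic): 1 H each → 4
  2 × C (aromatic): no H
  Total hydrogens = 12.
Molecular formula: C10H12

C10H12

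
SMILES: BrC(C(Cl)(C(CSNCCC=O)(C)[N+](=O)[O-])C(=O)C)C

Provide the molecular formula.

C11H18BrClN2O4S

Heavy atoms from the SMILES: 1 Br, 11 C, 1 Cl, 2 N, 4 O, 1 S.
Implicit hydrogens by atom environment:
  3 × C: 3 H each → 9
  3 × C: 2 H each → 6
  3 × C: no H
  3 × O: no H
  2 × C: 1 H each → 2
  1 × Br: no H
  1 × Cl: no H
  1 × N: 1 H
  1 × N (charge +1): no H
  1 × O (charge -1): no H
  1 × S: no H
  Total hydrogens = 18.
Molecular formula: C11H18BrClN2O4S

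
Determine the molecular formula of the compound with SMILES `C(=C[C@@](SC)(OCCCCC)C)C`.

Heavy atoms from the SMILES: 11 C, 1 O, 1 S.
Implicit hydrogens by atom environment:
  4 × C: 3 H each → 12
  4 × C: 2 H each → 8
  2 × C: 1 H each → 2
  1 × C: no H
  1 × O: no H
  1 × S: no H
  Total hydrogens = 22.
Molecular formula: C11H22OS

C11H22OS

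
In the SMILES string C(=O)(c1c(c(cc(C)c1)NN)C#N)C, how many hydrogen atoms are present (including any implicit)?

11

Hydrogens are implicit in SMILES; fill each atom to its normal valence:
  4 × C (aromatic): no H
  2 × C: 3 H each → 6
  2 × C (aromatic): 1 H each → 2
  2 × C: no H
  1 × N: 2 H
  1 × N: 1 H
  1 × N: no H
  1 × O: no H
  Total hydrogens = 11.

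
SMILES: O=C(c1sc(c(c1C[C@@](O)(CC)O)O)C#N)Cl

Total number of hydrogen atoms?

Hydrogens are implicit in SMILES; fill each atom to its normal valence:
  4 × C (aromatic): no H
  3 × C: no H
  3 × O: 1 H each → 3
  2 × C: 2 H each → 4
  1 × C: 3 H
  1 × Cl: no H
  1 × N: no H
  1 × O: no H
  1 × S (aromatic): no H
  Total hydrogens = 10.

10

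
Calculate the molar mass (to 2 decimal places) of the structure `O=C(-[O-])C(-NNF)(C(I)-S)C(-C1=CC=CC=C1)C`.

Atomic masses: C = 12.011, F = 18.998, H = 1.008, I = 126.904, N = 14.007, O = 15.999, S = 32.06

Molecular formula: C11H13FIN2O2S-.
M = 11×12.011 + 1×18.998 + 13×1.008 + 1×126.904 + 2×14.007 + 2×15.999 + 1×32.06 = 383.20 g/mol.

383.20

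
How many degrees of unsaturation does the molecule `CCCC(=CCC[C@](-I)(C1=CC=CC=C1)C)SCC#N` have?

7

Molecular formula from the SMILES: C17H22INS.
DoU = (2C + 2 + N − H − X)/2 = (2·17 + 2 + 1 − 22 − 1)/2 = 14/2 = 7.
(Structurally: 1 ring(s) + 6 π bond(s) = 7.)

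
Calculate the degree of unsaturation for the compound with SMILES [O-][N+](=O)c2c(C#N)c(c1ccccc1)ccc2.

Molecular formula from the SMILES: C13H8N2O2.
DoU = (2C + 2 + N − H − X)/2 = (2·13 + 2 + 2 − 8 − 0)/2 = 22/2 = 11.
(Structurally: 2 ring(s) + 9 π bond(s) = 11.)

11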